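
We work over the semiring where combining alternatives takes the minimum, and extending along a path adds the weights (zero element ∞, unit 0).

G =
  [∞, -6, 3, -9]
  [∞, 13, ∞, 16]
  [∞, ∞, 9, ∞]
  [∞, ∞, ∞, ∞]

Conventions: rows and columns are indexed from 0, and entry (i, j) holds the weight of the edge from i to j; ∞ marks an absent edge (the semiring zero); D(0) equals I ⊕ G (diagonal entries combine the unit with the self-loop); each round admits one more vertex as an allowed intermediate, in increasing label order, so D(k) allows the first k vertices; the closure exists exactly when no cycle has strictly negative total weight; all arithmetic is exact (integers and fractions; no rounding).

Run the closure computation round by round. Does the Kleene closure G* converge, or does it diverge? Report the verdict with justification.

D(0):
  [0, -6, 3, -9]
  [∞, 0, ∞, 16]
  [∞, ∞, 0, ∞]
  [∞, ∞, ∞, 0]
D(1):
  [0, -6, 3, -9]
  [∞, 0, ∞, 16]
  [∞, ∞, 0, ∞]
  [∞, ∞, ∞, 0]
D(2):
  [0, -6, 3, -9]
  [∞, 0, ∞, 16]
  [∞, ∞, 0, ∞]
  [∞, ∞, ∞, 0]
D(3):
  [0, -6, 3, -9]
  [∞, 0, ∞, 16]
  [∞, ∞, 0, ∞]
  [∞, ∞, ∞, 0]
D(4):
  [0, -6, 3, -9]
  [∞, 0, ∞, 16]
  [∞, ∞, 0, ∞]
  [∞, ∞, ∞, 0]
Key observation: every diagonal entry stays at the unit through all rounds, so no improving cycle exists.
Answer: CONVERGES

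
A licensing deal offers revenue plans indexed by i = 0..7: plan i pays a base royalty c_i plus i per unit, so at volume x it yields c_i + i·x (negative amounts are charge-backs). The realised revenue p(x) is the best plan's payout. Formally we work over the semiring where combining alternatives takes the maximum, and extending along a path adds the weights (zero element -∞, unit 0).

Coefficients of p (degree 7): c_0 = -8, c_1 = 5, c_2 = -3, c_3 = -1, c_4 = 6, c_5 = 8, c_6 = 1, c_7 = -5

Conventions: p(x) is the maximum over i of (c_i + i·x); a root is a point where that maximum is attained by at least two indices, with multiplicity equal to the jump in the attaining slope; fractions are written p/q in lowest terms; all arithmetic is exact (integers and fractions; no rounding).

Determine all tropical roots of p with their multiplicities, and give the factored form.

hull edge (i=0, c=-8) to (i=1, c=5): slope 13, span 1
hull edge (i=1, c=5) to (i=5, c=8): slope 3/4, span 4
hull edge (i=5, c=8) to (i=7, c=-5): slope -13/2, span 2
Factored form: p(x) = -5 ⊗ (x ⊕ (-13)) ⊗ (x ⊕ (-3/4)) ⊗ (x ⊕ (-3/4)) ⊗ (x ⊕ (-3/4)) ⊗ (x ⊕ (-3/4)) ⊗ (x ⊕ 13/2) ⊗ (x ⊕ 13/2)
Answer: roots = -13 (mult 1), -3/4 (mult 4), 13/2 (mult 2)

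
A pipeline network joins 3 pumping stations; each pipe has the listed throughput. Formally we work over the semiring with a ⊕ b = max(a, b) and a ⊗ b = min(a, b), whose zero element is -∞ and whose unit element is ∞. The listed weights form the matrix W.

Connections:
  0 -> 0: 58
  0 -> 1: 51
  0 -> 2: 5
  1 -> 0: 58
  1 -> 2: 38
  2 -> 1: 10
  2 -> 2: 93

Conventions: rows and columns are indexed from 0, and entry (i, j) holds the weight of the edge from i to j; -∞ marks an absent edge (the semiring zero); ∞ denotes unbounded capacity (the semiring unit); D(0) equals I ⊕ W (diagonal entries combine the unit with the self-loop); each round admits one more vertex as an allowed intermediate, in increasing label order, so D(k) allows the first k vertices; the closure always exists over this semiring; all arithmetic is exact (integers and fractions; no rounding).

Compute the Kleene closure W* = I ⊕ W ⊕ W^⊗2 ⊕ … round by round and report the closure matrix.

D(0):
  [∞, 51, 5]
  [58, ∞, 38]
  [-∞, 10, ∞]
D(1):
  [∞, 51, 5]
  [58, ∞, 38]
  [-∞, 10, ∞]
D(2):
  [∞, 51, 38]
  [58, ∞, 38]
  [10, 10, ∞]
D(3):
  [∞, 51, 38]
  [58, ∞, 38]
  [10, 10, ∞]
Answer: W* = [[∞, 51, 38], [58, ∞, 38], [10, 10, ∞]]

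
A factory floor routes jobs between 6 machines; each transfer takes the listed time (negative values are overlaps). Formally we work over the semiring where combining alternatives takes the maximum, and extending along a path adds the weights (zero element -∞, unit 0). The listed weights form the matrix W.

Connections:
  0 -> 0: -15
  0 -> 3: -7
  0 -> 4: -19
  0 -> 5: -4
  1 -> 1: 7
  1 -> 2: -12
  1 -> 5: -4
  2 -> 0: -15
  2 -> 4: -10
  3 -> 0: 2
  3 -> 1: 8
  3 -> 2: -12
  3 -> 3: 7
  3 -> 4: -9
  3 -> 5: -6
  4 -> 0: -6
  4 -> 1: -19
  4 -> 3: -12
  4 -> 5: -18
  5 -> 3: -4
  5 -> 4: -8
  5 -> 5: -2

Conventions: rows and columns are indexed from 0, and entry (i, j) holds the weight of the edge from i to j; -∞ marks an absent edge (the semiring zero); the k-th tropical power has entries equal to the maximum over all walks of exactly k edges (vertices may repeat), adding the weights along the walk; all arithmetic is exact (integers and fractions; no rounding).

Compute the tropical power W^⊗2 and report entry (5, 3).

W^⊗2:
  [-5, 1, -19, 0, -12, -6]
  [-27, 14, -5, -8, -12, 3]
  [-16, -29, -∞, -22, -34, -19]
  [9, 15, -4, 14, -2, 4]
  [-10, -4, -24, -5, -21, -10]
  [-2, 4, -16, 3, -10, -4]
Key observation: the optimum is the walk 5->3->3, with weight (-4) + 7 = 3.
Optimal value attained by: walk 5->3->3.
Answer: (W^⊗2)[5][3] = 3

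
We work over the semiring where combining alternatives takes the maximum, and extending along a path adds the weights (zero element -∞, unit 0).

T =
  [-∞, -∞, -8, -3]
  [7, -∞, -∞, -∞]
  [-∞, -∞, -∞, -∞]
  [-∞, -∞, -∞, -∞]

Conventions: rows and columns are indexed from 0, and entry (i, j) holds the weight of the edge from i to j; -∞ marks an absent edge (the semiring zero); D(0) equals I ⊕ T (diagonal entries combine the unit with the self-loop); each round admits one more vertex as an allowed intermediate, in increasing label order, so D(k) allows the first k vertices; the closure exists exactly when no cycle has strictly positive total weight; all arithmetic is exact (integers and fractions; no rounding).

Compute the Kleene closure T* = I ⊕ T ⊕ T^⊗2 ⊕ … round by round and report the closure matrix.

D(0):
  [0, -∞, -8, -3]
  [7, 0, -∞, -∞]
  [-∞, -∞, 0, -∞]
  [-∞, -∞, -∞, 0]
D(1):
  [0, -∞, -8, -3]
  [7, 0, -1, 4]
  [-∞, -∞, 0, -∞]
  [-∞, -∞, -∞, 0]
D(2):
  [0, -∞, -8, -3]
  [7, 0, -1, 4]
  [-∞, -∞, 0, -∞]
  [-∞, -∞, -∞, 0]
D(3):
  [0, -∞, -8, -3]
  [7, 0, -1, 4]
  [-∞, -∞, 0, -∞]
  [-∞, -∞, -∞, 0]
D(4):
  [0, -∞, -8, -3]
  [7, 0, -1, 4]
  [-∞, -∞, 0, -∞]
  [-∞, -∞, -∞, 0]
Answer: T* = [[0, -∞, -8, -3], [7, 0, -1, 4], [-∞, -∞, 0, -∞], [-∞, -∞, -∞, 0]]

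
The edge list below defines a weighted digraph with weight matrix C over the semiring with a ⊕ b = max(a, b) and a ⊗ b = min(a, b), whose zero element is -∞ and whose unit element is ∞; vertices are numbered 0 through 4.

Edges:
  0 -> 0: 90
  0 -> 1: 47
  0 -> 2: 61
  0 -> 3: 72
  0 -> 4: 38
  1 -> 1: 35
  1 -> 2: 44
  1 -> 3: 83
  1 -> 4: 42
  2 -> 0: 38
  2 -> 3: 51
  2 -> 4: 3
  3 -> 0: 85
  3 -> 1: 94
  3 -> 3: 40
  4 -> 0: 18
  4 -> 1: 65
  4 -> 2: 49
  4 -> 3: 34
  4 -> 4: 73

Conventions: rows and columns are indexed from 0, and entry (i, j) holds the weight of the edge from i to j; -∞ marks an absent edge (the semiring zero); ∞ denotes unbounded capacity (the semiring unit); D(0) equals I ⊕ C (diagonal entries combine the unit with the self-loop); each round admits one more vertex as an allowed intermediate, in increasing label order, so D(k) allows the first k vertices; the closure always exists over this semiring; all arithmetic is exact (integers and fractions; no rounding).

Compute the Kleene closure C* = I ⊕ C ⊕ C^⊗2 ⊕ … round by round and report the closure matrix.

D(0):
  [∞, 47, 61, 72, 38]
  [-∞, ∞, 44, 83, 42]
  [38, -∞, ∞, 51, 3]
  [85, 94, -∞, ∞, -∞]
  [18, 65, 49, 34, ∞]
D(1):
  [∞, 47, 61, 72, 38]
  [-∞, ∞, 44, 83, 42]
  [38, 38, ∞, 51, 38]
  [85, 94, 61, ∞, 38]
  [18, 65, 49, 34, ∞]
D(2):
  [∞, 47, 61, 72, 42]
  [-∞, ∞, 44, 83, 42]
  [38, 38, ∞, 51, 38]
  [85, 94, 61, ∞, 42]
  [18, 65, 49, 65, ∞]
D(3):
  [∞, 47, 61, 72, 42]
  [38, ∞, 44, 83, 42]
  [38, 38, ∞, 51, 38]
  [85, 94, 61, ∞, 42]
  [38, 65, 49, 65, ∞]
D(4):
  [∞, 72, 61, 72, 42]
  [83, ∞, 61, 83, 42]
  [51, 51, ∞, 51, 42]
  [85, 94, 61, ∞, 42]
  [65, 65, 61, 65, ∞]
D(5):
  [∞, 72, 61, 72, 42]
  [83, ∞, 61, 83, 42]
  [51, 51, ∞, 51, 42]
  [85, 94, 61, ∞, 42]
  [65, 65, 61, 65, ∞]
Answer: C* = [[∞, 72, 61, 72, 42], [83, ∞, 61, 83, 42], [51, 51, ∞, 51, 42], [85, 94, 61, ∞, 42], [65, 65, 61, 65, ∞]]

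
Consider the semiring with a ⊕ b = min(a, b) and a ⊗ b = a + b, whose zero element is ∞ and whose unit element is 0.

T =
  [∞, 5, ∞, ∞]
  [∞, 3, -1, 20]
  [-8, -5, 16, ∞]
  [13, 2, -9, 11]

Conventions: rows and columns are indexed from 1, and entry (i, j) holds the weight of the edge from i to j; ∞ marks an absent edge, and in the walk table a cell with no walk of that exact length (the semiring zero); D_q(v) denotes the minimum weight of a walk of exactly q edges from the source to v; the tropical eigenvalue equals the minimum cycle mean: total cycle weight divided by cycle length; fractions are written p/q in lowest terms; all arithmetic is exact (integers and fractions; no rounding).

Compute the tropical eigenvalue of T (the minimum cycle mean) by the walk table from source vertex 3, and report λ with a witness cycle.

q=0: [∞, ∞, 0, ∞]
q=1: [-8, -5, 16, ∞]
q=2: [8, -3, -6, 15]
q=3: [-14, -11, -4, 17]
q=4: [-12, -9, -12, 9]
Optimal cycle mean attained by: cycle 2->3->2, total (-1) + (-5), length 2.
Answer: λ = -3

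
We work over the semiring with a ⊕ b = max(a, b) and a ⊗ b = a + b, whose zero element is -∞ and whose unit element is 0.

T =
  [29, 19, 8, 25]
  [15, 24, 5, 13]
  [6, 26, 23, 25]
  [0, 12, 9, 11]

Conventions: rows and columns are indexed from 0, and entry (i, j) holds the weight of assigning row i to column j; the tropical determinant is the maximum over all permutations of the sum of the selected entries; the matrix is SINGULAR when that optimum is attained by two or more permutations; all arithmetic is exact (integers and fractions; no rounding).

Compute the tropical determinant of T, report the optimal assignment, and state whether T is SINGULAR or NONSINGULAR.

σ = (0, 1, 2, 3): 29 + 24 + 23 + 11 = 87
σ = (0, 1, 3, 2): 29 + 24 + 25 + 9 = 87
σ = (0, 2, 1, 3): 29 + 5 + 26 + 11 = 71
σ = (0, 2, 3, 1): 29 + 5 + 25 + 12 = 71
σ = (0, 3, 1, 2): 29 + 13 + 26 + 9 = 77
σ = (0, 3, 2, 1): 29 + 13 + 23 + 12 = 77
σ = (1, 0, 2, 3): 19 + 15 + 23 + 11 = 68
σ = (1, 0, 3, 2): 19 + 15 + 25 + 9 = 68
σ = (1, 2, 0, 3): 19 + 5 + 6 + 11 = 41
σ = (1, 2, 3, 0): 19 + 5 + 25 + 0 = 49
σ = (1, 3, 0, 2): 19 + 13 + 6 + 9 = 47
σ = (1, 3, 2, 0): 19 + 13 + 23 + 0 = 55
σ = (2, 0, 1, 3): 8 + 15 + 26 + 11 = 60
σ = (2, 0, 3, 1): 8 + 15 + 25 + 12 = 60
σ = (2, 1, 0, 3): 8 + 24 + 6 + 11 = 49
σ = (2, 1, 3, 0): 8 + 24 + 25 + 0 = 57
σ = (2, 3, 0, 1): 8 + 13 + 6 + 12 = 39
σ = (2, 3, 1, 0): 8 + 13 + 26 + 0 = 47
σ = (3, 0, 1, 2): 25 + 15 + 26 + 9 = 75
σ = (3, 0, 2, 1): 25 + 15 + 23 + 12 = 75
σ = (3, 1, 0, 2): 25 + 24 + 6 + 9 = 64
σ = (3, 1, 2, 0): 25 + 24 + 23 + 0 = 72
σ = (3, 2, 0, 1): 25 + 5 + 6 + 12 = 48
σ = (3, 2, 1, 0): 25 + 5 + 26 + 0 = 56
Optimal value attained by: σ = (0, 1, 2, 3).
Answer: det⊕(T) = 87; verdict: SINGULAR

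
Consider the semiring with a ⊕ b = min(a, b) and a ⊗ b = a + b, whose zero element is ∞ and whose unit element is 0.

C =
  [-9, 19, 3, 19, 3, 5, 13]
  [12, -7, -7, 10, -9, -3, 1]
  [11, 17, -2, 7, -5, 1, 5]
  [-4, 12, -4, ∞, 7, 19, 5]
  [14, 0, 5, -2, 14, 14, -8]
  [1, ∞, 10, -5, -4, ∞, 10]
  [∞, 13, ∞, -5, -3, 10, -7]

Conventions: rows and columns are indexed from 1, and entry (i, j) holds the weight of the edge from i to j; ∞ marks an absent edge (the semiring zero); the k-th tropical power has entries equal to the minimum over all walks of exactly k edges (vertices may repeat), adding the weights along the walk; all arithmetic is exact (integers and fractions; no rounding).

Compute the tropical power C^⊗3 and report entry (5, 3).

C^⊗2:
  [-18, 3, -6, 0, -6, -4, -5]
  [-2, -14, -14, -11, -16, -10, -17]
  [2, -5, -4, -7, -7, -1, -13]
  [-13, 5, -6, 0, -9, -3, -2]
  [-6, -7, -7, -13, -11, -3, -15]
  [-9, -4, -9, -6, 2, 6, -12]
  [-9, -3, -9, -12, -10, 3, -14]
C^⊗3:
  [-27, -6, -15, -10, -15, -13, -14]
  [-15, -21, -21, -22, -23, -17, -24]
  [-11, -12, -12, -18, -16, -8, -20]
  [-22, -9, -10, -11, -11, -8, -17]
  [-17, -14, -17, -20, -18, -10, -22]
  [-18, -11, -11, -17, -15, -8, -19]
  [-18, -10, -16, -19, -17, -8, -21]
Key observation: the optimum is the walk 5->7->4->3, with weight (-8) + (-5) + (-4) = -17.
Optimal value attained by: walk 5->7->4->3.
Answer: (C^⊗3)[5][3] = -17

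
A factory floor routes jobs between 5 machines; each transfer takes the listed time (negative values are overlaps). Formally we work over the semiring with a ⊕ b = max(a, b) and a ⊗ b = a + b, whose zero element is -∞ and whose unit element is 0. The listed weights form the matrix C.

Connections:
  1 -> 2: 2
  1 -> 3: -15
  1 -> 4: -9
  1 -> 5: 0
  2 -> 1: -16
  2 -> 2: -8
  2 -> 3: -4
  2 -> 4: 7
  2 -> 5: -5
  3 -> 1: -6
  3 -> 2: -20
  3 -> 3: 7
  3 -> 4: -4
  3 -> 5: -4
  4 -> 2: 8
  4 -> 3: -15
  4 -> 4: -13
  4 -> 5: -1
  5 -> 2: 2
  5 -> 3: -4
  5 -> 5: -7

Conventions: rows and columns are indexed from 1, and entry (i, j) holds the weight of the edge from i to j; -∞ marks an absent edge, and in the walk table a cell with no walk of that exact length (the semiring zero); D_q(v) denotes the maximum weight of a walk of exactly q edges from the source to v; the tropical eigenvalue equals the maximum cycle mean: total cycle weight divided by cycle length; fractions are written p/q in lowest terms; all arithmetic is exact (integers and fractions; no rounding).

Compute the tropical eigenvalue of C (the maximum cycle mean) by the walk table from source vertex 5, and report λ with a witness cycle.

q=0: [-∞, -∞, -∞, -∞, 0]
q=1: [-∞, 2, -4, -∞, -7]
q=2: [-10, -5, 3, 9, -3]
q=3: [-3, 17, 10, 2, 8]
q=4: [4, 10, 17, 24, 12]
q=5: [11, 32, 24, 17, 23]
Optimal cycle mean attained by: cycle 2->4->2, total 7 + 8, length 2.
Answer: λ = 15/2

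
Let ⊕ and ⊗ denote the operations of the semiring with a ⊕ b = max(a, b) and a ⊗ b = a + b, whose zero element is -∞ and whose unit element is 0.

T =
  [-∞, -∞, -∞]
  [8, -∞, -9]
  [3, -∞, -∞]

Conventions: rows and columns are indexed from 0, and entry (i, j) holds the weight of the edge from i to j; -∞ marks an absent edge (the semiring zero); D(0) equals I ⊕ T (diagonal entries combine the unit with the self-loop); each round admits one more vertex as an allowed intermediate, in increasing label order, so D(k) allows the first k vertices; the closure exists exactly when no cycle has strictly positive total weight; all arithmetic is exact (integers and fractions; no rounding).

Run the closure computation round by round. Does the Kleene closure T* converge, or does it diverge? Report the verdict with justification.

D(0):
  [0, -∞, -∞]
  [8, 0, -9]
  [3, -∞, 0]
D(1):
  [0, -∞, -∞]
  [8, 0, -9]
  [3, -∞, 0]
D(2):
  [0, -∞, -∞]
  [8, 0, -9]
  [3, -∞, 0]
D(3):
  [0, -∞, -∞]
  [8, 0, -9]
  [3, -∞, 0]
Key observation: every diagonal entry stays at the unit through all rounds, so no improving cycle exists.
Answer: CONVERGES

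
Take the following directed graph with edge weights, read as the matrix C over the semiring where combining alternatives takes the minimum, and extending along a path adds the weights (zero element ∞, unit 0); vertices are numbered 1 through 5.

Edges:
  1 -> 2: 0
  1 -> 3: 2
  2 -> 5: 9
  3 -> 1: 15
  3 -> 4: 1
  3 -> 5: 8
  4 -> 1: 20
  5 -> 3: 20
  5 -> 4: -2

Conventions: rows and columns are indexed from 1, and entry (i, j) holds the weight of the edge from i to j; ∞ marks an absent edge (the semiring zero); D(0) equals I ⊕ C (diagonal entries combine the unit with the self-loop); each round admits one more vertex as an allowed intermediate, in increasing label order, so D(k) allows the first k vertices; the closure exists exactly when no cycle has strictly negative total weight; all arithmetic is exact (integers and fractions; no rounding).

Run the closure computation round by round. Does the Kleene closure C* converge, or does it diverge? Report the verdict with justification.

D(0):
  [0, 0, 2, ∞, ∞]
  [∞, 0, ∞, ∞, 9]
  [15, ∞, 0, 1, 8]
  [20, ∞, ∞, 0, ∞]
  [∞, ∞, 20, -2, 0]
D(1):
  [0, 0, 2, ∞, ∞]
  [∞, 0, ∞, ∞, 9]
  [15, 15, 0, 1, 8]
  [20, 20, 22, 0, ∞]
  [∞, ∞, 20, -2, 0]
D(2):
  [0, 0, 2, ∞, 9]
  [∞, 0, ∞, ∞, 9]
  [15, 15, 0, 1, 8]
  [20, 20, 22, 0, 29]
  [∞, ∞, 20, -2, 0]
D(3):
  [0, 0, 2, 3, 9]
  [∞, 0, ∞, ∞, 9]
  [15, 15, 0, 1, 8]
  [20, 20, 22, 0, 29]
  [35, 35, 20, -2, 0]
D(4):
  [0, 0, 2, 3, 9]
  [∞, 0, ∞, ∞, 9]
  [15, 15, 0, 1, 8]
  [20, 20, 22, 0, 29]
  [18, 18, 20, -2, 0]
D(5):
  [0, 0, 2, 3, 9]
  [27, 0, 29, 7, 9]
  [15, 15, 0, 1, 8]
  [20, 20, 22, 0, 29]
  [18, 18, 20, -2, 0]
Key observation: every diagonal entry stays at the unit through all rounds, so no improving cycle exists.
Answer: CONVERGES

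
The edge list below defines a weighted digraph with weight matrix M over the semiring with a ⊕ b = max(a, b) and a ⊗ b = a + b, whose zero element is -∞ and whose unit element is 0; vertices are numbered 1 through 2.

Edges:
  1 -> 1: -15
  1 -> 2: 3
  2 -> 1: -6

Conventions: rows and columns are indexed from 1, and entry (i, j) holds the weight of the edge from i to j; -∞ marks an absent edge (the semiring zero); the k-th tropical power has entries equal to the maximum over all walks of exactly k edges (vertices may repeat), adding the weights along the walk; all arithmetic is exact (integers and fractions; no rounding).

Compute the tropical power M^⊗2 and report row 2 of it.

M^⊗2:
  [-3, -12]
  [-21, -3]
Answer: row 2 of M^⊗2 = [-21, -3]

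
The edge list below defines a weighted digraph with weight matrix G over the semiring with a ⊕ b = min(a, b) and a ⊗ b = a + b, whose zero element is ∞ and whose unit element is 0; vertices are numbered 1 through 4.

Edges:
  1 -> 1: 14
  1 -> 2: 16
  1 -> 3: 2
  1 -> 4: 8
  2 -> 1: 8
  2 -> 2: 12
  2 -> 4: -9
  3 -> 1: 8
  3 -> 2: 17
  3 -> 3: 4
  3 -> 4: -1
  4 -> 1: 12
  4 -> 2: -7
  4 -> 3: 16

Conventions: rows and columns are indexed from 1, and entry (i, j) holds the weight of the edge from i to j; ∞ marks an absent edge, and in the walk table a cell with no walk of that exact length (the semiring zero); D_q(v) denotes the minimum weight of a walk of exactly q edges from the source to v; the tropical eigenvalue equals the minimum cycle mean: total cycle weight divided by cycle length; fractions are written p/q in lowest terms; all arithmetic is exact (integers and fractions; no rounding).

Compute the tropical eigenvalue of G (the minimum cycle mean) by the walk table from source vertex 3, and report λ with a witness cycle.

q=0: [∞, ∞, 0, ∞]
q=1: [8, 17, 4, -1]
q=2: [11, -8, 8, 3]
q=3: [0, -4, 12, -17]
q=4: [-5, -24, -1, -13]
Optimal cycle mean attained by: cycle 2->4->2, total (-9) + (-7), length 2.
Answer: λ = -8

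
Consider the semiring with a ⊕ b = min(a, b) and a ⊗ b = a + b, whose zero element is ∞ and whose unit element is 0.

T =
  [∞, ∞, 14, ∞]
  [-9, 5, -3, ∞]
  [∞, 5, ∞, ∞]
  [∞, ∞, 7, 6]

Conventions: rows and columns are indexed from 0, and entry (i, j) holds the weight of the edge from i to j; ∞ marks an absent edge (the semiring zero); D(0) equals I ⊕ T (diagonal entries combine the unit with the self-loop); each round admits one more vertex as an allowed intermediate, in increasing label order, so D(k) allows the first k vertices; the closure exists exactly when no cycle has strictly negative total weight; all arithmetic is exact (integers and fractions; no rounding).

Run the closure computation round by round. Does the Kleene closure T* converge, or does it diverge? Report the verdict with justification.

D(0):
  [0, ∞, 14, ∞]
  [-9, 0, -3, ∞]
  [∞, 5, 0, ∞]
  [∞, ∞, 7, 0]
D(1):
  [0, ∞, 14, ∞]
  [-9, 0, -3, ∞]
  [∞, 5, 0, ∞]
  [∞, ∞, 7, 0]
D(2):
  [0, ∞, 14, ∞]
  [-9, 0, -3, ∞]
  [-4, 5, 0, ∞]
  [∞, ∞, 7, 0]
D(3):
  [0, 19, 14, ∞]
  [-9, 0, -3, ∞]
  [-4, 5, 0, ∞]
  [3, 12, 7, 0]
D(4):
  [0, 19, 14, ∞]
  [-9, 0, -3, ∞]
  [-4, 5, 0, ∞]
  [3, 12, 7, 0]
Key observation: every diagonal entry stays at the unit through all rounds, so no improving cycle exists.
Answer: CONVERGES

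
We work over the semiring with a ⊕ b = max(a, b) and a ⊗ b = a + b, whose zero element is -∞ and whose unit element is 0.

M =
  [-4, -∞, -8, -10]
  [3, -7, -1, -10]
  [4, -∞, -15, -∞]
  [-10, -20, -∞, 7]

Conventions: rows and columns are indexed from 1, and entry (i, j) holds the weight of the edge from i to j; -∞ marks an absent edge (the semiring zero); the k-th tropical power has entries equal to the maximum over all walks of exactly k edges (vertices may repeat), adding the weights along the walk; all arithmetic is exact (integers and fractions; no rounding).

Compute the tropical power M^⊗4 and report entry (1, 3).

M^⊗2:
  [-4, -30, -12, -3]
  [3, -14, -5, -3]
  [0, -∞, -4, -6]
  [-3, -13, -18, 14]
M^⊗3:
  [-8, -23, -12, 4]
  [-1, -21, -5, 4]
  [0, -26, -8, 1]
  [4, -6, -11, 21]
M^⊗4:
  [-6, -16, -16, 11]
  [-1, -16, -9, 11]
  [-4, -19, -8, 8]
  [11, 1, -4, 28]
Key observation: the optimum is the walk 1->1->3->1->3, with weight (-4) + (-8) + 4 + (-8) = -16.
Optimal value attained by: walk 1->1->3->1->3.
Answer: (M^⊗4)[1][3] = -16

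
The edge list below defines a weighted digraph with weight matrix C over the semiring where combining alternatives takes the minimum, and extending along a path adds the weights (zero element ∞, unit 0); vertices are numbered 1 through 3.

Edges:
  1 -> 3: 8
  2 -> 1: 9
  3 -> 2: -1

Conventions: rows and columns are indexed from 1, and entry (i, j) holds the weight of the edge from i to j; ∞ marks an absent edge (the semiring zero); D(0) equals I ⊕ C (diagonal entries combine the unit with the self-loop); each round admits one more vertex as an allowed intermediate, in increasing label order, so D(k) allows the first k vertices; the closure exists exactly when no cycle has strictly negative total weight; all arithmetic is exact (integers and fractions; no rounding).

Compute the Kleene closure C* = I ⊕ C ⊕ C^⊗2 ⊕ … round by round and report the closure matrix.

D(0):
  [0, ∞, 8]
  [9, 0, ∞]
  [∞, -1, 0]
D(1):
  [0, ∞, 8]
  [9, 0, 17]
  [∞, -1, 0]
D(2):
  [0, ∞, 8]
  [9, 0, 17]
  [8, -1, 0]
D(3):
  [0, 7, 8]
  [9, 0, 17]
  [8, -1, 0]
Answer: C* = [[0, 7, 8], [9, 0, 17], [8, -1, 0]]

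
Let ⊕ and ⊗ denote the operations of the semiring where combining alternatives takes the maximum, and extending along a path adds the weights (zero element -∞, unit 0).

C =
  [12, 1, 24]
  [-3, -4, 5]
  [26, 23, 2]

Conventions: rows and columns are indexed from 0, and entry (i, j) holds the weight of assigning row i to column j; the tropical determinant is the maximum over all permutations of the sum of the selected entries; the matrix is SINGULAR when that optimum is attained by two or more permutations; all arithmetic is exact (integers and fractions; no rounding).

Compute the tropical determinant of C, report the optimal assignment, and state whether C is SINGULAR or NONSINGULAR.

σ = (0, 1, 2): 12 + (-4) + 2 = 10
σ = (0, 2, 1): 12 + 5 + 23 = 40
σ = (1, 0, 2): 1 + (-3) + 2 = 0
σ = (1, 2, 0): 1 + 5 + 26 = 32
σ = (2, 0, 1): 24 + (-3) + 23 = 44
σ = (2, 1, 0): 24 + (-4) + 26 = 46
Optimal value attained by: σ = (2, 1, 0).
Answer: det⊕(C) = 46; verdict: NONSINGULAR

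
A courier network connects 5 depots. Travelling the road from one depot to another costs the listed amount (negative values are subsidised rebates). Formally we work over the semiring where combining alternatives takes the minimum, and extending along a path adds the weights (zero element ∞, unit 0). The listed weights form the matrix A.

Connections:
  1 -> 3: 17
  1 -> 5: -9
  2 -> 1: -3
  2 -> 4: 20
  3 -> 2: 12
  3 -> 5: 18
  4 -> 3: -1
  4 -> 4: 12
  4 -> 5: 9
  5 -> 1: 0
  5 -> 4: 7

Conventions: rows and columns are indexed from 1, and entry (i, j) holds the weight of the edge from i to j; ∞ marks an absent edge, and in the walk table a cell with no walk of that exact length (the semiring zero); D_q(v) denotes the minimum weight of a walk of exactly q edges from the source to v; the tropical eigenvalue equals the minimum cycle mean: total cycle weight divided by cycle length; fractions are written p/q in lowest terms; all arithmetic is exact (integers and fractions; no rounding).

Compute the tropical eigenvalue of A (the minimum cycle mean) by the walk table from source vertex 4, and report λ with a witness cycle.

q=0: [∞, ∞, ∞, 0, ∞]
q=1: [∞, ∞, -1, 12, 9]
q=2: [9, 11, 11, 16, 17]
q=3: [8, 23, 15, 24, 0]
q=4: [0, 27, 23, 7, -1]
q=5: [-1, 35, 6, 6, -9]
Optimal cycle mean attained by: cycle 1->5->1, total (-9) + 0, length 2.
Answer: λ = -9/2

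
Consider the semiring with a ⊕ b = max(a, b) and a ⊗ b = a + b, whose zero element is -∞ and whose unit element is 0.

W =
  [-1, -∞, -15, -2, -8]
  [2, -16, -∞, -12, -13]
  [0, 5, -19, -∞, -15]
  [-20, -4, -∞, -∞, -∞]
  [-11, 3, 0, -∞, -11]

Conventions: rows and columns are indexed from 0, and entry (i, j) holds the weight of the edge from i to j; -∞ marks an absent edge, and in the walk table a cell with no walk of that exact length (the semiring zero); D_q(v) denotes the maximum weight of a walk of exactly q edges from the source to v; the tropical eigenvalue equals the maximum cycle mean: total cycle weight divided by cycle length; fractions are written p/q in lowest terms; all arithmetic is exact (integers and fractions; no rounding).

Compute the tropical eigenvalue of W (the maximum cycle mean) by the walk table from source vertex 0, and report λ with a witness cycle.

q=0: [0, -∞, -∞, -∞, -∞]
q=1: [-1, -∞, -15, -2, -8]
q=2: [-2, -5, -8, -3, -9]
q=3: [-3, -3, -9, -4, -10]
q=4: [-1, -4, -10, -5, -11]
q=5: [-2, -5, -11, -3, -9]
Optimal cycle mean attained by: cycle 0->4->2->1->0, total (-8) + 0 + 5 + 2, length 4.
Answer: λ = -1/4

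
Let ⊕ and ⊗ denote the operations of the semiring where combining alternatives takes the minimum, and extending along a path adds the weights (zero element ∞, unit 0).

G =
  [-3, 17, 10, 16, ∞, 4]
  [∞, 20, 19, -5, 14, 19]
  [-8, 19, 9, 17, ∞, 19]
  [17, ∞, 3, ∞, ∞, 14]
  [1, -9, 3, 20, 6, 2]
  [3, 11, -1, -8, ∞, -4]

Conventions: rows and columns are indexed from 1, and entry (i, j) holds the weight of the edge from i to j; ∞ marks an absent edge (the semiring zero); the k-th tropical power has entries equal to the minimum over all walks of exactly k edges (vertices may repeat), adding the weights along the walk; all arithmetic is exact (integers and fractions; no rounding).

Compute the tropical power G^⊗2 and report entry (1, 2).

G^⊗2:
  [-6, 14, 3, -4, 31, 0]
  [11, 5, -2, 11, 20, 9]
  [-11, 9, 2, 8, 33, -4]
  [-5, 22, 12, 6, ∞, 10]
  [-5, -3, 1, -14, 5, -2]
  [-9, 7, -5, -12, 25, -8]
Key observation: the optimum is the walk 1->1->2, with weight (-3) + 17 = 14.
Optimal value attained by: walk 1->1->2.
Answer: (G^⊗2)[1][2] = 14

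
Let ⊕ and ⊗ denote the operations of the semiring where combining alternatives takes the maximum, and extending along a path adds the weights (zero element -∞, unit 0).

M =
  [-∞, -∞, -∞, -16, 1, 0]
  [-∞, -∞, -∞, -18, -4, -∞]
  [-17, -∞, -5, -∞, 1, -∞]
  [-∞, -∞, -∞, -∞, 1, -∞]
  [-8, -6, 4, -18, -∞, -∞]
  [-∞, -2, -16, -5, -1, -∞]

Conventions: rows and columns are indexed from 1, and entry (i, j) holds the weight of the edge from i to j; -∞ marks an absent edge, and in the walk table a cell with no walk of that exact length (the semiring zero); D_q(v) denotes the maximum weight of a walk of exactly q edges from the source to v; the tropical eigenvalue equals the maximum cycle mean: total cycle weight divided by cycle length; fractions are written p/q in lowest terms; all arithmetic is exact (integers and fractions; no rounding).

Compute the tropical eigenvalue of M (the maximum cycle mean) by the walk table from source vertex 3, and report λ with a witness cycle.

q=0: [-∞, -∞, 0, -∞, -∞, -∞]
q=1: [-17, -∞, -5, -∞, 1, -∞]
q=2: [-7, -5, 5, -17, -4, -17]
q=3: [-12, -10, 0, -22, 6, -7]
q=4: [-2, 0, 10, -12, 1, -12]
q=5: [-7, -5, 5, -17, 11, -2]
q=6: [3, 5, 15, -7, 6, -7]
Optimal cycle mean attained by: cycle 3->5->3, total 1 + 4, length 2.
Answer: λ = 5/2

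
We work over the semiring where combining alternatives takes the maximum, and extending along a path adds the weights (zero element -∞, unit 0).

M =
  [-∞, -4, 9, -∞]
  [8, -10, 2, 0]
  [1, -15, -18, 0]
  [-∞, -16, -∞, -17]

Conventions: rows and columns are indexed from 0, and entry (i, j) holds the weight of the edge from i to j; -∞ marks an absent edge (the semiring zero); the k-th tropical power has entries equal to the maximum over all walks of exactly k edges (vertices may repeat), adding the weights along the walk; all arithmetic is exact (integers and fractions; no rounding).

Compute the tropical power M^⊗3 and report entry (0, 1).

M^⊗2:
  [10, -6, -2, 9]
  [3, 4, 17, 2]
  [-7, -3, 10, -15]
  [-8, -26, -14, -16]
M^⊗3:
  [2, 6, 19, -2]
  [18, 2, 12, 17]
  [11, -5, 2, 10]
  [-13, -12, 1, -14]
Key observation: the optimum is the walk 0->2->0->1, with weight 9 + 1 + (-4) = 6.
Optimal value attained by: walk 0->2->0->1.
Answer: (M^⊗3)[0][1] = 6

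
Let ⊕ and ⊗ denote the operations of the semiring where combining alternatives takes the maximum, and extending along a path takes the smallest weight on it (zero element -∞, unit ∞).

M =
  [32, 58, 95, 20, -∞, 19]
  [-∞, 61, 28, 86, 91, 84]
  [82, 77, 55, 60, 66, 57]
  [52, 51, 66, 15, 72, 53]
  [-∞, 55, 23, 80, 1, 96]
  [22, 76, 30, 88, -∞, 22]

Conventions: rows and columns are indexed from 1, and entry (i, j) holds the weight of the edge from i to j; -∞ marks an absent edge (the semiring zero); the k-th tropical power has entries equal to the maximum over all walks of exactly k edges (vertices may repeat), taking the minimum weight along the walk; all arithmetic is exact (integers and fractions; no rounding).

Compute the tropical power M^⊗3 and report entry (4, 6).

M^⊗2:
  [82, 77, 55, 60, 66, 58]
  [52, 76, 66, 84, 72, 91]
  [55, 61, 82, 77, 77, 77]
  [66, 66, 55, 72, 66, 72]
  [52, 76, 66, 88, 72, 55]
  [52, 61, 66, 76, 76, 76]
M^⊗3:
  [55, 61, 82, 77, 77, 77]
  [66, 76, 66, 88, 76, 76]
  [82, 77, 66, 77, 72, 77]
  [55, 72, 66, 72, 72, 66]
  [66, 66, 66, 76, 76, 76]
  [66, 76, 66, 76, 72, 76]
Key observation: the optimum is the walk 4->3->2->6, with weight 66 min 77 min 84 = 66.
Optimal value attained by: walk 4->3->2->6.
Answer: (M^⊗3)[4][6] = 66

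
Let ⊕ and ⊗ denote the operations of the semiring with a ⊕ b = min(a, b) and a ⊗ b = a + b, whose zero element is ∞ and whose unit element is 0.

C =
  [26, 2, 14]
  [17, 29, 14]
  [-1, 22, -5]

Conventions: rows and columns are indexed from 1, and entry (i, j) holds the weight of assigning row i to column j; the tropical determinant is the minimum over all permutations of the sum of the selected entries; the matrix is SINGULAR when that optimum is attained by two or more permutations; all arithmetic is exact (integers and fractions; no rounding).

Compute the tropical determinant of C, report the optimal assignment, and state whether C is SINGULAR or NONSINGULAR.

σ = (1, 2, 3): 26 + 29 + (-5) = 50
σ = (1, 3, 2): 26 + 14 + 22 = 62
σ = (2, 1, 3): 2 + 17 + (-5) = 14
σ = (2, 3, 1): 2 + 14 + (-1) = 15
σ = (3, 1, 2): 14 + 17 + 22 = 53
σ = (3, 2, 1): 14 + 29 + (-1) = 42
Optimal value attained by: σ = (2, 1, 3).
Answer: det⊕(C) = 14; verdict: NONSINGULAR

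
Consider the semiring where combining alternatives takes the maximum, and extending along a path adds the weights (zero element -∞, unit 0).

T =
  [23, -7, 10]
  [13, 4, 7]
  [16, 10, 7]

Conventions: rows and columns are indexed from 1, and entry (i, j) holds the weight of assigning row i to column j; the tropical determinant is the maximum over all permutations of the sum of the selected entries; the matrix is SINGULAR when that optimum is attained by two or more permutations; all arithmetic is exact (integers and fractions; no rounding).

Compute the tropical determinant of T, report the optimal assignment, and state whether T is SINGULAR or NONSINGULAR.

σ = (1, 2, 3): 23 + 4 + 7 = 34
σ = (1, 3, 2): 23 + 7 + 10 = 40
σ = (2, 1, 3): (-7) + 13 + 7 = 13
σ = (2, 3, 1): (-7) + 7 + 16 = 16
σ = (3, 1, 2): 10 + 13 + 10 = 33
σ = (3, 2, 1): 10 + 4 + 16 = 30
Optimal value attained by: σ = (1, 3, 2).
Answer: det⊕(T) = 40; verdict: NONSINGULAR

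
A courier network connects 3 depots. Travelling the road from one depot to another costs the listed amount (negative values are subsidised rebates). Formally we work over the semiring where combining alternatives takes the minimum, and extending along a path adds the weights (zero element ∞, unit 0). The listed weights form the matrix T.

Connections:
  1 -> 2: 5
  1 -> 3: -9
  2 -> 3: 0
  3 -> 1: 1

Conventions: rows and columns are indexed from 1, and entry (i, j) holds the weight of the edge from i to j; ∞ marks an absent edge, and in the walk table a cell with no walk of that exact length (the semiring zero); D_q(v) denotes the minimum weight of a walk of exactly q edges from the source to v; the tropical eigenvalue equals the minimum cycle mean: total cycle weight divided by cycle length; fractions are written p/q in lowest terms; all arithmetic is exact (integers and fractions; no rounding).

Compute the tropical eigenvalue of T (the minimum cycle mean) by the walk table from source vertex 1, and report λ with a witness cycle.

q=0: [0, ∞, ∞]
q=1: [∞, 5, -9]
q=2: [-8, ∞, 5]
q=3: [6, -3, -17]
Optimal cycle mean attained by: cycle 1->3->1, total (-9) + 1, length 2.
Answer: λ = -4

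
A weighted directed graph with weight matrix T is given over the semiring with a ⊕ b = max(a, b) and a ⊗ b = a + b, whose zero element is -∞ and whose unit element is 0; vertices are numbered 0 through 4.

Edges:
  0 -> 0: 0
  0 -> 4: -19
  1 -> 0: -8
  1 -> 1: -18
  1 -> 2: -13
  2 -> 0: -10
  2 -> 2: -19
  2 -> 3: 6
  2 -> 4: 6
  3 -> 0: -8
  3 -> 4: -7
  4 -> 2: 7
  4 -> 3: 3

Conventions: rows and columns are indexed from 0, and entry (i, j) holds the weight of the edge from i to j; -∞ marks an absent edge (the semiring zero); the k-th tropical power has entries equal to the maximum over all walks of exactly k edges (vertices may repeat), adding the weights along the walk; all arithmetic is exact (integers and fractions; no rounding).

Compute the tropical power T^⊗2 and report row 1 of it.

T^⊗2:
  [0, -∞, -12, -16, -19]
  [-8, -36, -31, -7, -7]
  [-2, -∞, 13, 9, -1]
  [-8, -∞, 0, -4, -27]
  [-3, -∞, -12, 13, 13]
Answer: row 1 of T^⊗2 = [-8, -36, -31, -7, -7]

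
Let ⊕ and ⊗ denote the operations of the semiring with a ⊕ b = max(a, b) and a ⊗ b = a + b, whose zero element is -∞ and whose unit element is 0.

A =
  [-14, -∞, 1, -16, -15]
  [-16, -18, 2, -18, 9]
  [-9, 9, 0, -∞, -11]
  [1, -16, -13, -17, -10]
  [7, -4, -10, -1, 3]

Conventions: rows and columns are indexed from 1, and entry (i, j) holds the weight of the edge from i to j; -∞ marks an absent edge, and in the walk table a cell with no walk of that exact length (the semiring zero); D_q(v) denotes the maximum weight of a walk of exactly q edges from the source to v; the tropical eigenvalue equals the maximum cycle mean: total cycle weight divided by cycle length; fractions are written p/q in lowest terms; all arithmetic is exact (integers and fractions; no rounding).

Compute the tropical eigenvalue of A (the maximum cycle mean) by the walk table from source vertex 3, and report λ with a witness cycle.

q=0: [-∞, -∞, 0, -∞, -∞]
q=1: [-9, 9, 0, -∞, -11]
q=2: [-4, 9, 11, -9, 18]
q=3: [25, 20, 11, 17, 21]
q=4: [28, 20, 26, 20, 29]
q=5: [36, 35, 29, 28, 32]
Optimal cycle mean attained by: cycle 1->3->2->5->1, total 1 + 9 + 9 + 7, length 4.
Answer: λ = 13/2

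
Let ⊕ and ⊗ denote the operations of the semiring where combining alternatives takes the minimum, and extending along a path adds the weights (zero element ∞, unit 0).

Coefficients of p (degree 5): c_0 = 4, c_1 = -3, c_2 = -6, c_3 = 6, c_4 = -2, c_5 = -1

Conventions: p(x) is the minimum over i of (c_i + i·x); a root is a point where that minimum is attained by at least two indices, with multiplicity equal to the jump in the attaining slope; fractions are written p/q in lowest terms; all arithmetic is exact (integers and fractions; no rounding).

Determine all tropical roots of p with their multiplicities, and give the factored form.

hull edge (i=0, c=4) to (i=1, c=-3): slope -7, span 1
hull edge (i=1, c=-3) to (i=2, c=-6): slope -3, span 1
hull edge (i=2, c=-6) to (i=5, c=-1): slope 5/3, span 3
Factored form: p(x) = -1 ⊗ (x ⊕ (-5/3)) ⊗ (x ⊕ (-5/3)) ⊗ (x ⊕ (-5/3)) ⊗ (x ⊕ 3) ⊗ (x ⊕ 7)
Answer: roots = -5/3 (mult 3), 3 (mult 1), 7 (mult 1)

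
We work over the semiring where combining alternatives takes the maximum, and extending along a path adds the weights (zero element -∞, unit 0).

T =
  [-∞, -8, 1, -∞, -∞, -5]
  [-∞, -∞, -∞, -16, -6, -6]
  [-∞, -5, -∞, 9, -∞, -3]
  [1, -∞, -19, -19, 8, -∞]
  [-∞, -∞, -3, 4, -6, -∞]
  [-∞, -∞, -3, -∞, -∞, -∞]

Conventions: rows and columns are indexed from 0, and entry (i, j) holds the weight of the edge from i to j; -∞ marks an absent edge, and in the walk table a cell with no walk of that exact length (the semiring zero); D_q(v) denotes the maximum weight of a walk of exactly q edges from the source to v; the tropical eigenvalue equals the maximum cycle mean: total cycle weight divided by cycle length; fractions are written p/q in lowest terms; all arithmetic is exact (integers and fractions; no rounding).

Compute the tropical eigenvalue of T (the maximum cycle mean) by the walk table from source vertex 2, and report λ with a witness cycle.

q=0: [-∞, -∞, 0, -∞, -∞, -∞]
q=1: [-∞, -5, -∞, 9, -∞, -3]
q=2: [10, -∞, -6, -10, 17, -11]
q=3: [-9, 2, 14, 21, 11, 5]
q=4: [22, 9, 8, 23, 29, 11]
q=5: [24, 14, 26, 33, 31, 17]
q=6: [34, 21, 28, 35, 41, 23]
Optimal cycle mean attained by: cycle 3->4->3, total 8 + 4, length 2.
Answer: λ = 6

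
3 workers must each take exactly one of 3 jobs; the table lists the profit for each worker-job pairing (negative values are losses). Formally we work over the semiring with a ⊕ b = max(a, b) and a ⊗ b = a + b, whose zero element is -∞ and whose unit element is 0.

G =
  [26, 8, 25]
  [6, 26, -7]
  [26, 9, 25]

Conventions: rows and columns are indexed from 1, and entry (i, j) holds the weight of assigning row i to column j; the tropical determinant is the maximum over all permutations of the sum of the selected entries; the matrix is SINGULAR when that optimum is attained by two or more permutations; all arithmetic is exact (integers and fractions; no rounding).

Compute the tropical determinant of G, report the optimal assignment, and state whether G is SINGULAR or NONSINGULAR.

σ = (1, 2, 3): 26 + 26 + 25 = 77
σ = (1, 3, 2): 26 + (-7) + 9 = 28
σ = (2, 1, 3): 8 + 6 + 25 = 39
σ = (2, 3, 1): 8 + (-7) + 26 = 27
σ = (3, 1, 2): 25 + 6 + 9 = 40
σ = (3, 2, 1): 25 + 26 + 26 = 77
Optimal value attained by: σ = (1, 2, 3).
Answer: det⊕(G) = 77; verdict: SINGULAR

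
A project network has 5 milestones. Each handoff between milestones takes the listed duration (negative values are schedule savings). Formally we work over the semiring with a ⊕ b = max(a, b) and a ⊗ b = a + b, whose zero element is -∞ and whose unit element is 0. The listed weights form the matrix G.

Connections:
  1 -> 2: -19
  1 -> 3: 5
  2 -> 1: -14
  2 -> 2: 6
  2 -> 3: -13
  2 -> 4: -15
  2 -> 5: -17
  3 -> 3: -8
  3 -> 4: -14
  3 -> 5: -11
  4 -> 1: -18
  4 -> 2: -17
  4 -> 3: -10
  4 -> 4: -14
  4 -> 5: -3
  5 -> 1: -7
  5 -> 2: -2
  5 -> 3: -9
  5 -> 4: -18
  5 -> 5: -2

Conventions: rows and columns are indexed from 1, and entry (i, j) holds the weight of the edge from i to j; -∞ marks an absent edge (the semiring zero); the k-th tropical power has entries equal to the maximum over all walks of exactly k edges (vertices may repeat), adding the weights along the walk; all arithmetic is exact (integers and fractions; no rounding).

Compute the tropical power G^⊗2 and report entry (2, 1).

G^⊗2:
  [-33, -13, -3, -9, -6]
  [-8, 12, -7, -9, -11]
  [-18, -13, -16, -22, -13]
  [-10, -5, -12, -21, -5]
  [-9, 4, -2, -17, -4]
Key observation: the optimum is the walk 2->2->1, with weight 6 + (-14) = -8.
Optimal value attained by: walk 2->2->1.
Answer: (G^⊗2)[2][1] = -8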